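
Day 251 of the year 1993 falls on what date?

September 8, 1993

January has 31 days (251 − 31 = 220 remain).
February has 28 days (220 − 28 = 192 remain).
March has 31 days (192 − 31 = 161 remain).
April has 30 days (161 − 30 = 131 remain).
May has 31 days (131 − 31 = 100 remain).
June has 30 days (100 − 30 = 70 remain).
July has 31 days (70 − 31 = 39 remain).
August has 31 days (39 − 31 = 8 remain).
8 into September → September 8.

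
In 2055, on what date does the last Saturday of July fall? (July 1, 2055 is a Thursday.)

31 July 2055

July 2055 begins on a Thursday, so the first Saturday is July 3 (2 days later).
July 2055 has 31 days. Adding weeks: 3, 10, 17, 24, 31 — the last one ≤ 31 is the 31st.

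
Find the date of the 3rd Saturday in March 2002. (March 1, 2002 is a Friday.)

2002-03-16

March 2002 begins on a Friday, so the first Saturday is March 2 (1 day later).
The 3rd Saturday is 2 weeks later: 2 + 14 = 16.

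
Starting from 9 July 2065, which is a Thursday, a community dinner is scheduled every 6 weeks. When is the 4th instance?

The 4th occurrence is 3 intervals after the first: 3 × 42 = 126 days after 9 July 2065.
July has 31 days — 22 days to the end of July leaves 104.
August has 31 days (73 left).
September has 30 days (43 left).
October has 31 days (12 left).
12 days into November → 12 November 2065.

12 November 2065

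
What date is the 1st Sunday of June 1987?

1987-06-07

The first Sunday of June 1987 is June 7.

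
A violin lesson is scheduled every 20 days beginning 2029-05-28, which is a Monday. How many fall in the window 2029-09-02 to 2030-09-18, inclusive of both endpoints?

Occurrences land 20·i days after 2029-05-28 for i = 0, 1, 2, …
2029-09-02 is 97 days after the start; 97 ÷ 20 = 4 remainder 17; since the remainder is 17, round up to i = 5. First occurrence in the window: #6 on 2029-09-05 (5×20 = 100 days in).
2030-09-18 is 478 days after the start; 478 ÷ 20 = 23 remainder 18. Last occurrence in the window: #24 on 2030-08-31.
Occurrences #6 through #24: 19 in total.

19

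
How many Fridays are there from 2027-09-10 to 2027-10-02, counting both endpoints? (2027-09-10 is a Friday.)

4

2027-09-10 is a Friday; the first Friday on or after it is 2027-09-10.
From 2027-09-10 to 2027-10-02: 20 + 2 = 22 days (rest of September, October).
22 ÷ 7 = 3 full weeks with remainder 1, so 3 more Fridays after the first → 4.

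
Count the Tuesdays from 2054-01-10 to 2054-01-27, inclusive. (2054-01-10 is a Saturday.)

2054-01-10 is a Saturday; the first Tuesday on or after it is 2054-01-13 (3 days later).
From 2054-01-13 to 2054-01-27 is 27 − 13 = 14 days.
14 ÷ 7 = 2 full weeks with remainder 0, so 2 more Tuesdays after the first → 3.

3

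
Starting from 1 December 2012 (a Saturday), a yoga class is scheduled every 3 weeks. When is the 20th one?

4 January 2014

The 20th occurrence is 19 intervals after the first: 19 × 21 = 399 days after 1 December 2012.
December has 31 days — 30 days to the end of December leaves 369.
January has 31 days (338 left).
February has 28 days (310 left).
March has 31 days (279 left).
April has 30 days (249 left).
May has 31 days (218 left).
June has 30 days (188 left).
July has 31 days (157 left).
August has 31 days (126 left).
September has 30 days (96 left).
October has 31 days (65 left).
November has 30 days (35 left).
December has 31 days (4 left).
4 days into January → 4 January 2014.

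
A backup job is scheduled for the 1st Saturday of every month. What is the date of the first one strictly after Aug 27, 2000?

Aug 2000 starts on a Tuesday, so its 1st Saturday is Aug 5, 2000 (4 days in).
That is not after Aug 27, 2000, so look at Sep 2000.
Sep 2000 starts on a Friday, so its 1st Saturday is Sep 2, 2000 (1 day in).

Sep 2, 2000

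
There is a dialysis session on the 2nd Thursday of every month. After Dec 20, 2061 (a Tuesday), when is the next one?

Jan 12, 2062

Dec 2061 starts on a Thursday; its first Thursday is the 1st, so the 2nd Thursday is the 8th — Dec 8, 2061.
That is not after Dec 20, 2061, so look at Jan 2062.
Jan 2062 starts on a Sunday; its first Thursday is the 5th, so the 2nd Thursday is the 12th — Jan 12, 2062.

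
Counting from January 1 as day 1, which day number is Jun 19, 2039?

Days in months before Jun: 31 + 28 + 31 + 30 + 31 = 151.
Plus 19 days into Jun → day 170.

170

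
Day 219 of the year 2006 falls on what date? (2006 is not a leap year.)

January has 31 days (219 − 31 = 188 remain).
February has 28 days (188 − 28 = 160 remain).
March has 31 days (160 − 31 = 129 remain).
April has 30 days (129 − 30 = 99 remain).
May has 31 days (99 − 31 = 68 remain).
June has 30 days (68 − 30 = 38 remain).
July has 31 days (38 − 31 = 7 remain).
7 into August → August 7.

7 August 2006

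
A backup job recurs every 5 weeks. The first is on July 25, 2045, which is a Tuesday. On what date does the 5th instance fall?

December 12, 2045

The 5th occurrence is 4 intervals after the first: 4 × 35 = 140 days after July 25, 2045.
July has 31 days — 6 days to the end of July leaves 134.
August has 31 days (103 left).
September has 30 days (73 left).
October has 31 days (42 left).
November has 30 days (12 left).
12 days into December → December 12, 2045.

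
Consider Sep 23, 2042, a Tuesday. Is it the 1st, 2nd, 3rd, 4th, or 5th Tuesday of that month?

Day 23 falls in week ⌈23/7⌉ of the month.
Days 1–7 hold the 1st Tuesday, 8–14 the 2nd, 15–21 the 3rd, 22–28 the 4th, 29–31 the 5th.
23 is in the range for the 4th.

4th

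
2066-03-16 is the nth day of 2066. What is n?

75

Days in months before March: 31 + 28 = 59.
Plus 16 days into March → day 75.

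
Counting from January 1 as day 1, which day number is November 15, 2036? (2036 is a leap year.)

Days in months before November: 31 + 29 + 31 + 30 + 31 + 30 + 31 + 31 + 30 + 31 = 305.
Plus 15 days into November → day 320.

320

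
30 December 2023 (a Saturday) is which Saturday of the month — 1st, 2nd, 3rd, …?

5th

Day 30 falls in week ⌈30/7⌉ of the month.
Days 1–7 hold the 1st Saturday, 8–14 the 2nd, 15–21 the 3rd, 22–28 the 4th, 29–31 the 5th.
30 is in the range for the 5th.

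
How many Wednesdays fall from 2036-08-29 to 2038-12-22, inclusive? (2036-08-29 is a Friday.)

2036-08-29 is a Friday; the first Wednesday on or after it is 2036-09-03 (5 days later).
From 2036-09-03 to 2038-12-22: 119 + 365 + 356 = 840 days (rest of 2036, 2037, to 2038-12-22 in 2038).
840 ÷ 7 = 120 full weeks with remainder 0, so 120 more Wednesdays after the first → 121.

121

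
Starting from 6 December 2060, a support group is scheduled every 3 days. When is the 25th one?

16 February 2061

The 25th occurrence is 24 intervals after the first: 24 × 3 = 72 days after 6 December 2060.
December has 31 days — 25 days to the end of December leaves 47.
January has 31 days (16 left).
16 days into February → 16 February 2061.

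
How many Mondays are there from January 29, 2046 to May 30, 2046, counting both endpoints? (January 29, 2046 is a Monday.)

18

January 29, 2046 is a Monday; the first Monday on or after it is January 29, 2046.
From January 29, 2046 to May 30, 2046: 2 + 28 + 31 + 30 + 30 = 121 days (rest of January, February, March, April, May).
121 ÷ 7 = 17 full weeks with remainder 2, so 17 more Mondays after the first → 18.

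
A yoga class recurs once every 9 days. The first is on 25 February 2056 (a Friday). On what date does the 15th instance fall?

The 15th occurrence is 14 intervals after the first: 14 × 9 = 126 days after 25 February 2056.
February has 29 days — 4 days to the end of February leaves 122.
March has 31 days (91 left).
April has 30 days (61 left).
May has 31 days (30 left).
30 days into June → 30 June 2056.

30 June 2056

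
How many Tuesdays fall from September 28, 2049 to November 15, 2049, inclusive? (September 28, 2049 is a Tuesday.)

7

September 28, 2049 is a Tuesday; the first Tuesday on or after it is September 28, 2049.
From September 28, 2049 to November 15, 2049: 2 + 31 + 15 = 48 days (rest of September, October, November).
48 ÷ 7 = 6 full weeks with remainder 6, so 6 more Tuesdays after the first → 7.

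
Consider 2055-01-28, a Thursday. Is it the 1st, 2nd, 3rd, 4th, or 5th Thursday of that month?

Day 28 falls in week ⌈28/7⌉ of the month.
Days 1–7 hold the 1st Thursday, 8–14 the 2nd, 15–21 the 3rd, 22–28 the 4th, 29–31 the 5th.
28 is in the range for the 4th.

4th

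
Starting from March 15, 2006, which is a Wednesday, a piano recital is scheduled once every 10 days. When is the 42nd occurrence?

The 42nd occurrence is 41 intervals after the first: 41 × 10 = 410 days after March 15, 2006.
March has 31 days — 16 days to the end of March leaves 394.
April has 30 days (364 left).
May has 31 days (333 left).
June has 30 days (303 left).
July has 31 days (272 left).
August has 31 days (241 left).
September has 30 days (211 left).
October has 31 days (180 left).
November has 30 days (150 left).
December has 31 days (119 left).
January has 31 days (88 left).
February has 28 days (60 left).
March has 31 days (29 left).
29 days into April → April 29, 2007.

April 29, 2007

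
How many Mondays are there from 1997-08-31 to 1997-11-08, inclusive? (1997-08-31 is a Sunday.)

10

1997-08-31 is a Sunday; the first Monday on or after it is 1997-09-01 (1 day later).
From 1997-09-01 to 1997-11-08: 29 + 31 + 8 = 68 days (rest of September, October, November).
68 ÷ 7 = 9 full weeks with remainder 5, so 9 more Mondays after the first → 10.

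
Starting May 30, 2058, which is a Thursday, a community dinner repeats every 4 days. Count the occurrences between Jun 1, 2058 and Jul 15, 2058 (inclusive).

Occurrences land 4·i days after May 30, 2058 for i = 0, 1, 2, …
Jun 1, 2058 is 2 days after the start; 2 ÷ 4 = 0 remainder 2; since the remainder is 2, round up to i = 1. First occurrence in the window: #2 on Jun 3, 2058 (1×4 = 4 days in).
Jul 15, 2058 is 46 days after the start; 46 ÷ 4 = 11 remainder 2. Last occurrence in the window: #12 on Jul 13, 2058.
Occurrences #2 through #12: 11 in total.

11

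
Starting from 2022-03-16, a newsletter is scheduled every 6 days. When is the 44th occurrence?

2022-11-29

The 44th occurrence is 43 intervals after the first: 43 × 6 = 258 days after 2022-03-16.
March has 31 days — 15 days to the end of March leaves 243.
April has 30 days (213 left).
May has 31 days (182 left).
June has 30 days (152 left).
July has 31 days (121 left).
August has 31 days (90 left).
September has 30 days (60 left).
October has 31 days (29 left).
29 days into November → 2022-11-29.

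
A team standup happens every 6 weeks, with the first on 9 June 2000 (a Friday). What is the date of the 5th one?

24 November 2000

The 5th occurrence is 4 intervals after the first: 4 × 42 = 168 days after 9 June 2000.
June has 30 days — 21 days to the end of June leaves 147.
July has 31 days (116 left).
August has 31 days (85 left).
September has 30 days (55 left).
October has 31 days (24 left).
24 days into November → 24 November 2000.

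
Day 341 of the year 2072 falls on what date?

January has 31 days (341 − 31 = 310 remain).
February has 29 days (310 − 29 = 281 remain).
March has 31 days (281 − 31 = 250 remain).
April has 30 days (250 − 30 = 220 remain).
May has 31 days (220 − 31 = 189 remain).
June has 30 days (189 − 30 = 159 remain).
July has 31 days (159 − 31 = 128 remain).
August has 31 days (128 − 31 = 97 remain).
September has 30 days (97 − 30 = 67 remain).
October has 31 days (67 − 31 = 36 remain).
November has 30 days (36 − 30 = 6 remain).
6 into December → December 6.

6 December 2072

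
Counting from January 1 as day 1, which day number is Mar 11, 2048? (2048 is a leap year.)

Days in months before Mar: 31 + 29 = 60.
Plus 11 days into Mar → day 71.

71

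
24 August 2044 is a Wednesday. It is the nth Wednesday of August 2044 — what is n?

4th

Day 24 falls in week ⌈24/7⌉ of the month.
Days 1–7 hold the 1st Wednesday, 8–14 the 2nd, 15–21 the 3rd, 22–28 the 4th, 29–31 the 5th.
24 is in the range for the 4th.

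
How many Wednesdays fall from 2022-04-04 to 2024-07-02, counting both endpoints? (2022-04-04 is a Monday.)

2022-04-04 is a Monday; the first Wednesday on or after it is 2022-04-06 (2 days later).
From 2022-04-06 to 2024-07-02: 269 + 365 + 184 = 818 days (rest of 2022, 2023, to 2024-07-02 in 2024).
818 ÷ 7 = 116 full weeks with remainder 6, so 116 more Wednesdays after the first → 117.

117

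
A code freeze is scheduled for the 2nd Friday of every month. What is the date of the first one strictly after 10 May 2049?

14 May 2049

May 2049 starts on a Saturday; its first Friday is the 7th, so the 2nd Friday is the 14th — 14 May 2049.
14 May 2049 is after 10 May 2049, so that is the next one.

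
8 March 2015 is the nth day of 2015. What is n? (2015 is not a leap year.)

67

Days in months before March: 31 + 28 = 59.
Plus 8 days into March → day 67.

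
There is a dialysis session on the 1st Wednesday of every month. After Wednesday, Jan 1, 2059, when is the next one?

Jan 2059 starts on a Wednesday, so its 1st Wednesday is Jan 1, 2059.
That is not after Jan 1, 2059, so look at Feb 2059.
Feb 2059 starts on a Saturday, so its 1st Wednesday is Feb 5, 2059 (4 days in).

Feb 5, 2059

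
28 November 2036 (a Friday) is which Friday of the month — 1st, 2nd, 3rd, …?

4th

Day 28 falls in week ⌈28/7⌉ of the month.
Days 1–7 hold the 1st Friday, 8–14 the 2nd, 15–21 the 3rd, 22–28 the 4th, 29–31 the 5th.
28 is in the range for the 4th.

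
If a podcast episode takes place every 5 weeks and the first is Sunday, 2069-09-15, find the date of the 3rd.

2069-11-24

The 3rd occurrence is 2 intervals after the first: 2 × 35 = 70 days after 2069-09-15.
September has 30 days — 15 days to the end of September leaves 55.
October has 31 days (24 left).
24 days into November → 2069-11-24.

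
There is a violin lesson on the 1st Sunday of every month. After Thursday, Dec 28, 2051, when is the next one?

Dec 2051 starts on a Friday, so its 1st Sunday is Dec 3, 2051 (2 days in).
That is not after Dec 28, 2051, so look at Jan 2052.
Jan 2052 starts on a Monday, so its 1st Sunday is Jan 7, 2052 (6 days in).

Jan 7, 2052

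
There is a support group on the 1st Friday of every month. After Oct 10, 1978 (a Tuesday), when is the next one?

Oct 1978 starts on a Sunday, so its 1st Friday is Oct 6, 1978 (5 days in).
That is not after Oct 10, 1978, so look at Nov 1978.
Nov 1978 starts on a Wednesday, so its 1st Friday is Nov 3, 1978 (2 days in).

Nov 3, 1978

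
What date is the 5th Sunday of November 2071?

The first Sunday of November 2071 is November 1.
The 5th Sunday is 4 weeks later: 1 + 28 = 29.

2071-11-29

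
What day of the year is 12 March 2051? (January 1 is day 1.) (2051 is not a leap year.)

Days in months before March: 31 + 28 = 59.
Plus 12 days into March → day 71.

71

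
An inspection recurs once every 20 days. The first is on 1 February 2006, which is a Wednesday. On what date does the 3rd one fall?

13 March 2006

The 3rd occurrence is 2 intervals after the first: 2 × 20 = 40 days after 1 February 2006.
February has 28 days — 27 days to the end of February leaves 13.
13 days into March → 13 March 2006.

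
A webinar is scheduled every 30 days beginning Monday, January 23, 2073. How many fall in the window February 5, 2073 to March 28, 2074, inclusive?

Occurrences land 30·i days after January 23, 2073 for i = 0, 1, 2, …
February 5, 2073 is 13 days after the start; 13 ÷ 30 = 0 remainder 13; since the remainder is 13, round up to i = 1. First occurrence in the window: #2 on February 22, 2073 (1×30 = 30 days in).
March 28, 2074 is 429 days after the start; 429 ÷ 30 = 14 remainder 9. Last occurrence in the window: #15 on March 19, 2074.
Occurrences #2 through #15: 14 in total.

14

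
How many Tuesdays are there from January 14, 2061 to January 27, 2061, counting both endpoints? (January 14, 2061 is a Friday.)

January 14, 2061 is a Friday; the first Tuesday on or after it is January 18, 2061 (4 days later).
From January 18, 2061 to January 27, 2061 is 27 − 18 = 9 days.
9 ÷ 7 = 1 full weeks with remainder 2, so 1 more Tuesdays after the first → 2.

2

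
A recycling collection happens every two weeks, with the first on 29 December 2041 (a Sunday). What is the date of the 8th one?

6 April 2042

The 8th occurrence is 7 intervals after the first: 7 × 14 = 98 days after 29 December 2041.
December has 31 days — 2 days to the end of December leaves 96.
January has 31 days (65 left).
February has 28 days (37 left).
March has 31 days (6 left).
6 days into April → 6 April 2042.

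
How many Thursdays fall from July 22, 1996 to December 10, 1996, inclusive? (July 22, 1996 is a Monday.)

July 22, 1996 is a Monday; the first Thursday on or after it is July 25, 1996 (3 days later).
From July 25, 1996 to December 10, 1996: 6 + 31 + 30 + 31 + 30 + 10 = 138 days (rest of July, August, September, October, November, December).
138 ÷ 7 = 19 full weeks with remainder 5, so 19 more Thursdays after the first → 20.

20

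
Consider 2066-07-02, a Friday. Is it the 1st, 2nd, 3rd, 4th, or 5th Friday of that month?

1st

Day 2 falls in week ⌈2/7⌉ of the month.
Days 1–7 hold the 1st Friday, 8–14 the 2nd, 15–21 the 3rd, 22–28 the 4th, 29–31 the 5th.
2 is in the range for the 1st.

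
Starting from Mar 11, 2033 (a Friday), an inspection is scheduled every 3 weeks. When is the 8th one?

Aug 5, 2033

The 8th occurrence is 7 intervals after the first: 7 × 21 = 147 days after Mar 11, 2033.
Mar has 31 days — 20 days to the end of Mar leaves 127.
Apr has 30 days (97 left).
May has 31 days (66 left).
Jun has 30 days (36 left).
Jul has 31 days (5 left).
5 days into Aug → Aug 5, 2033.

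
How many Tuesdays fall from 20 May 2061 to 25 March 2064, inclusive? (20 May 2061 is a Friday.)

149

20 May 2061 is a Friday; the first Tuesday on or after it is 24 May 2061 (4 days later).
From 24 May 2061 to 25 March 2064: 221 + 365 + 365 + 85 = 1036 days (rest of 2061, 2062, 2063, to 25 March 2064 in 2064).
1036 ÷ 7 = 148 full weeks with remainder 0, so 148 more Tuesdays after the first → 149.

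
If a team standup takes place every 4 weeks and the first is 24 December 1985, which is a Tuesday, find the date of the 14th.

The 14th occurrence is 13 intervals after the first: 13 × 28 = 364 days after 24 December 1985.
December has 31 days — 7 days to the end of December leaves 357.
January has 31 days (326 left).
February has 28 days (298 left).
March has 31 days (267 left).
April has 30 days (237 left).
May has 31 days (206 left).
June has 30 days (176 left).
July has 31 days (145 left).
August has 31 days (114 left).
September has 30 days (84 left).
October has 31 days (53 left).
November has 30 days (23 left).
23 days into December → 23 December 1986.

23 December 1986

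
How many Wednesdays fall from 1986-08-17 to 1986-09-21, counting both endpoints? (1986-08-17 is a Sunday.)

5

1986-08-17 is a Sunday; the first Wednesday on or after it is 1986-08-20 (3 days later).
From 1986-08-20 to 1986-09-21: 11 + 21 = 32 days (rest of August, September).
32 ÷ 7 = 4 full weeks with remainder 4, so 4 more Wednesdays after the first → 5.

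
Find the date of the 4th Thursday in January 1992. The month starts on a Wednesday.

23 January 1992

January 1992 begins on a Wednesday, so the first Thursday is January 2 (1 day later).
The 4th Thursday is 3 weeks later: 2 + 21 = 23.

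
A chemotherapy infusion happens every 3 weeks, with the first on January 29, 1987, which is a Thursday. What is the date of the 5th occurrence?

The 5th occurrence is 4 intervals after the first: 4 × 21 = 84 days after January 29, 1987.
January has 31 days — 2 days to the end of January leaves 82.
February has 28 days (54 left).
March has 31 days (23 left).
23 days into April → April 23, 1987.

April 23, 1987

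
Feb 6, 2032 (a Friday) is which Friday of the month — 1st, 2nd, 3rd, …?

1st

Day 6 falls in week ⌈6/7⌉ of the month.
Days 1–7 hold the 1st Friday, 8–14 the 2nd, 15–21 the 3rd, 22–28 the 4th, 29–31 the 5th.
6 is in the range for the 1st.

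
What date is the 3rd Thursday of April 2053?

17 April 2053

The first Thursday of April 2053 is April 3.
The 3rd Thursday is 2 weeks later: 3 + 14 = 17.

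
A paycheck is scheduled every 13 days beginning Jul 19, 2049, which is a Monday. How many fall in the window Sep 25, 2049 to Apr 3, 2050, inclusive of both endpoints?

14

Occurrences land 13·i days after Jul 19, 2049 for i = 0, 1, 2, …
Sep 25, 2049 is 68 days after the start; 68 ÷ 13 = 5 remainder 3; since the remainder is 3, round up to i = 6. First occurrence in the window: #7 on Oct 5, 2049 (6×13 = 78 days in).
Apr 3, 2050 is 258 days after the start; 258 ÷ 13 = 19 remainder 11. Last occurrence in the window: #20 on Mar 23, 2050.
Occurrences #7 through #20: 14 in total.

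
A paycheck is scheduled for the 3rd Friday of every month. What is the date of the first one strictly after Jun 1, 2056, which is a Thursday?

Jun 2056 starts on a Thursday; its first Friday is the 2nd, so the 3rd Friday is the 16th — Jun 16, 2056.
Jun 16, 2056 is after Jun 1, 2056, so that is the next one.

Jun 16, 2056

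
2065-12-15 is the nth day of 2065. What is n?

Days in months before December: 31 + 28 + 31 + 30 + 31 + 30 + 31 + 31 + 30 + 31 + 30 = 334.
Plus 15 days into December → day 349.

349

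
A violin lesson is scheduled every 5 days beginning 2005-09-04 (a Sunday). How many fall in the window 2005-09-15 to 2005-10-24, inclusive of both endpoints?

8

Occurrences land 5·i days after 2005-09-04 for i = 0, 1, 2, …
2005-09-15 is 11 days after the start; 11 ÷ 5 = 2 remainder 1; since the remainder is 1, round up to i = 3. First occurrence in the window: #4 on 2005-09-19 (3×5 = 15 days in).
2005-10-24 is 50 days after the start; 50 ÷ 5 = 10 remainder 0. Last occurrence in the window: #11 on 2005-10-24.
Occurrences #4 through #11: 8 in total.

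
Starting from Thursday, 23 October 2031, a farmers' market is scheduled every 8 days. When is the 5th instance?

24 November 2031

The 5th occurrence is 4 intervals after the first: 4 × 8 = 32 days after 23 October 2031.
October has 31 days — 8 days to the end of October leaves 24.
24 days into November → 24 November 2031.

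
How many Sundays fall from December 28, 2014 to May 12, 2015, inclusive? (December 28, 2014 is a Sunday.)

20

December 28, 2014 is a Sunday; the first Sunday on or after it is December 28, 2014.
From December 28, 2014 to May 12, 2015: 3 + 31 + 28 + 31 + 30 + 12 = 135 days (rest of December, January, February, March, April, May).
135 ÷ 7 = 19 full weeks with remainder 2, so 19 more Sundays after the first → 20.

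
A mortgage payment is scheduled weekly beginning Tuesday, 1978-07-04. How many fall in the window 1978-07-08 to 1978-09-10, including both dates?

9

Occurrences land 7·i days after 1978-07-04 for i = 0, 1, 2, …
1978-07-08 is 4 days after the start; 4 ÷ 7 = 0 remainder 4; since the remainder is 4, round up to i = 1. First occurrence in the window: #2 on 1978-07-11 (1×7 = 7 days in).
1978-09-10 is 68 days after the start; 68 ÷ 7 = 9 remainder 5. Last occurrence in the window: #10 on 1978-09-05.
Occurrences #2 through #10: 9 in total.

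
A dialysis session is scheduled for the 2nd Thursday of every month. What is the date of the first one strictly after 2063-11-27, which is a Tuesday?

November 2063 starts on a Thursday; its first Thursday is the 1st, so the 2nd Thursday is the 8th — 2063-11-08.
That is not after 2063-11-27, so look at December 2063.
December 2063 starts on a Saturday; its first Thursday is the 6th, so the 2nd Thursday is the 13th — 2063-12-13.

2063-12-13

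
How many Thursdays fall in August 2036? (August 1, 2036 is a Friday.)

4

August 1, 2036 is a Friday; the first Thursday on or after it is August 7, 2036 (6 days later).
From August 7, 2036 to August 31, 2036 is 31 − 7 = 24 days.
24 ÷ 7 = 3 full weeks with remainder 3, so 3 more Thursdays after the first → 4.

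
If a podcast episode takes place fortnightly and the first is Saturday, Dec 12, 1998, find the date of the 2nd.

The 2nd occurrence is 1 interval after the first: 1 × 14 = 14 days after Dec 12, 1998.
14 days later is Dec 26, 1998.

Dec 26, 1998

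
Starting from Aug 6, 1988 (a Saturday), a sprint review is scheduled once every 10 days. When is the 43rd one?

The 43rd occurrence is 42 intervals after the first: 42 × 10 = 420 days after Aug 6, 1988.
Aug has 31 days — 25 days to the end of Aug leaves 395.
Sep has 30 days (365 left).
Oct has 31 days (334 left).
Nov has 30 days (304 left).
Dec has 31 days (273 left).
Jan has 31 days (242 left).
Feb has 28 days (214 left).
Mar has 31 days (183 left).
Apr has 30 days (153 left).
May has 31 days (122 left).
Jun has 30 days (92 left).
Jul has 31 days (61 left).
Aug has 31 days (30 left).
30 days into Sep → Sep 30, 1989.

Sep 30, 1989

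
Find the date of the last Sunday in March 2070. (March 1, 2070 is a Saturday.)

2070-03-30

March 2070 begins on a Saturday, so the first Sunday is March 2 (1 day later).
March 2070 has 31 days. Adding weeks: 2, 9, 16, 23, 30 — the last one ≤ 31 is the 30th.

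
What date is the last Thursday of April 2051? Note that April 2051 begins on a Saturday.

April 2051 begins on a Saturday, so the first Thursday is April 6 (5 days later).
April 2051 has 30 days. Adding weeks: 6, 13, 20, 27 — the last one ≤ 30 is the 27th.

2051-04-27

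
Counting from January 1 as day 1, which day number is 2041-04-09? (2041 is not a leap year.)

99

Days in months before April: 31 + 28 + 31 = 90.
Plus 9 days into April → day 99.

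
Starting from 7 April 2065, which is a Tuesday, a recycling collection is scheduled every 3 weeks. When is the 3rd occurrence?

The 3rd occurrence is 2 intervals after the first: 2 × 21 = 42 days after 7 April 2065.
April has 30 days — 23 days to the end of April leaves 19.
19 days into May → 19 May 2065.

19 May 2065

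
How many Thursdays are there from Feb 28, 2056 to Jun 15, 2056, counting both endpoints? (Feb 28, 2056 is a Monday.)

16

Feb 28, 2056 is a Monday; the first Thursday on or after it is Mar 2, 2056 (3 days later).
From Mar 2, 2056 to Jun 15, 2056: 29 + 30 + 31 + 15 = 105 days (rest of Mar, Apr, May, Jun).
105 ÷ 7 = 15 full weeks with remainder 0, so 15 more Thursdays after the first → 16.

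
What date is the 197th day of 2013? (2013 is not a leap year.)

July 16, 2013

January has 31 days (197 − 31 = 166 remain).
February has 28 days (166 − 28 = 138 remain).
March has 31 days (138 − 31 = 107 remain).
April has 30 days (107 − 30 = 77 remain).
May has 31 days (77 − 31 = 46 remain).
June has 30 days (46 − 30 = 16 remain).
16 into July → July 16.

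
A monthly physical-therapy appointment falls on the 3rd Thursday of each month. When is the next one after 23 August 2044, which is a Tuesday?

15 September 2044

August 2044 starts on a Monday; its first Thursday is the 4th, so the 3rd Thursday is the 18th — 18 August 2044.
That is not after 23 August 2044, so look at September 2044.
September 2044 starts on a Thursday; its first Thursday is the 1st, so the 3rd Thursday is the 15th — 15 September 2044.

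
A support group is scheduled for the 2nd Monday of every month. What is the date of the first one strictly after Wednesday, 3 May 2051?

May 2051 starts on a Monday; its first Monday is the 1st, so the 2nd Monday is the 8th — 8 May 2051.
8 May 2051 is after 3 May 2051, so that is the next one.

8 May 2051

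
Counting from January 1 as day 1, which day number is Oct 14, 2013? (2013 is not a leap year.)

287

Days in months before Oct: 31 + 28 + 31 + 30 + 31 + 30 + 31 + 31 + 30 = 273.
Plus 14 days into Oct → day 287.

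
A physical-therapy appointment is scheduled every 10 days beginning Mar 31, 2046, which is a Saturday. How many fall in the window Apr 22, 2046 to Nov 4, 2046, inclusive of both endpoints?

Occurrences land 10·i days after Mar 31, 2046 for i = 0, 1, 2, …
Apr 22, 2046 is 22 days after the start; 22 ÷ 10 = 2 remainder 2; since the remainder is 2, round up to i = 3. First occurrence in the window: #4 on Apr 30, 2046 (3×10 = 30 days in).
Nov 4, 2046 is 218 days after the start; 218 ÷ 10 = 21 remainder 8. Last occurrence in the window: #22 on Oct 27, 2046.
Occurrences #4 through #22: 19 in total.

19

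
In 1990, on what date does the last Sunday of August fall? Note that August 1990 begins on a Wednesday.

August 1990 begins on a Wednesday, so the first Sunday is August 5 (4 days later).
August 1990 has 31 days. Adding weeks: 5, 12, 19, 26 — the last one ≤ 31 is the 26th.

1990-08-26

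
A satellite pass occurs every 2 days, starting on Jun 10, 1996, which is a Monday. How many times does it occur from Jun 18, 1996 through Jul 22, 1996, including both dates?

18

Occurrences land 2·i days after Jun 10, 1996 for i = 0, 1, 2, …
Jun 18, 1996 is 8 days after the start; 8 ÷ 2 = 4 remainder 0. First occurrence in the window: #5 on Jun 18, 1996 (4×2 = 8 days in).
Jul 22, 1996 is 42 days after the start; 42 ÷ 2 = 21 remainder 0. Last occurrence in the window: #22 on Jul 22, 1996.
Occurrences #5 through #22: 18 in total.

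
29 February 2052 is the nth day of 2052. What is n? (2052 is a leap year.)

60

Days in months before February: 31 = 31.
Plus 29 days into February → day 60.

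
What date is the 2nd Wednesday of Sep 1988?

Sep 1988 begins on a Thursday, so the first Wednesday is Sep 7 (6 days later).
The 2nd Wednesday is 1 weeks later: 7 + 7 = 14.

Sep 14, 1988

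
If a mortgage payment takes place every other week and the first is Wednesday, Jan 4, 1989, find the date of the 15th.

Jul 19, 1989

The 15th occurrence is 14 intervals after the first: 14 × 14 = 196 days after Jan 4, 1989.
Jan has 31 days — 27 days to the end of Jan leaves 169.
Feb has 28 days (141 left).
Mar has 31 days (110 left).
Apr has 30 days (80 left).
May has 31 days (49 left).
Jun has 30 days (19 left).
19 days into Jul → Jul 19, 1989.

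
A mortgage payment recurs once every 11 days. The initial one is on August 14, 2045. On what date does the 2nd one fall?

August 25, 2045

The 2nd occurrence is 1 interval after the first: 1 × 11 = 11 days after August 14, 2045.
11 days later is August 25, 2045.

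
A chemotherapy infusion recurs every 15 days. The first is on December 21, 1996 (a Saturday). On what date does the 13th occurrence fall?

June 19, 1997

The 13th occurrence is 12 intervals after the first: 12 × 15 = 180 days after December 21, 1996.
December has 31 days — 10 days to the end of December leaves 170.
January has 31 days (139 left).
February has 28 days (111 left).
March has 31 days (80 left).
April has 30 days (50 left).
May has 31 days (19 left).
19 days into June → June 19, 1997.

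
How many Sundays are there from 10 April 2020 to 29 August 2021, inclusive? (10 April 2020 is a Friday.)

73

10 April 2020 is a Friday; the first Sunday on or after it is 12 April 2020 (2 days later).
From 12 April 2020 to 29 August 2021: 263 + 241 = 504 days (rest of 2020, to 29 August 2021 in 2021).
504 ÷ 7 = 72 full weeks with remainder 0, so 72 more Sundays after the first → 73.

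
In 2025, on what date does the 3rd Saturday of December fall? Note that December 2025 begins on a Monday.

2025-12-20

December 2025 begins on a Monday, so the first Saturday is December 6 (5 days later).
The 3rd Saturday is 2 weeks later: 6 + 14 = 20.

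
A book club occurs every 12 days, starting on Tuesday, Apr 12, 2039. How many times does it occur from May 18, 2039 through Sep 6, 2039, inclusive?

10

Occurrences land 12·i days after Apr 12, 2039 for i = 0, 1, 2, …
May 18, 2039 is 36 days after the start; 36 ÷ 12 = 3 remainder 0. First occurrence in the window: #4 on May 18, 2039 (3×12 = 36 days in).
Sep 6, 2039 is 147 days after the start; 147 ÷ 12 = 12 remainder 3. Last occurrence in the window: #13 on Sep 3, 2039.
Occurrences #4 through #13: 10 in total.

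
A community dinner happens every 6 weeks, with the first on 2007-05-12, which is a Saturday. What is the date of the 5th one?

The 5th occurrence is 4 intervals after the first: 4 × 42 = 168 days after 2007-05-12.
May has 31 days — 19 days to the end of May leaves 149.
June has 30 days (119 left).
July has 31 days (88 left).
August has 31 days (57 left).
September has 30 days (27 left).
27 days into October → 2007-10-27.

2007-10-27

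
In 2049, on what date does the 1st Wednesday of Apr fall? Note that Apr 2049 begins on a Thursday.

Apr 7, 2049

Apr 2049 begins on a Thursday, so the first Wednesday is Apr 7 (6 days later).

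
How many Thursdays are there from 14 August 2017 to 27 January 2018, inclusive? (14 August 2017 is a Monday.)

24

14 August 2017 is a Monday; the first Thursday on or after it is 17 August 2017 (3 days later).
From 17 August 2017 to 27 January 2018: 14 + 30 + 31 + 30 + 31 + 27 = 163 days (rest of August, September, October, November, December, January).
163 ÷ 7 = 23 full weeks with remainder 2, so 23 more Thursdays after the first → 24.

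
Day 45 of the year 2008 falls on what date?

2008-02-14

January has 31 days (45 − 31 = 14 remain).
14 into February → February 14.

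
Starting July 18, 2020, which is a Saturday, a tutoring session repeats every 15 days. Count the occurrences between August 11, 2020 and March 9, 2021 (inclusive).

Occurrences land 15·i days after July 18, 2020 for i = 0, 1, 2, …
August 11, 2020 is 24 days after the start; 24 ÷ 15 = 1 remainder 9; since the remainder is 9, round up to i = 2. First occurrence in the window: #3 on August 17, 2020 (2×15 = 30 days in).
March 9, 2021 is 234 days after the start; 234 ÷ 15 = 15 remainder 9. Last occurrence in the window: #16 on February 28, 2021.
Occurrences #3 through #16: 14 in total.

14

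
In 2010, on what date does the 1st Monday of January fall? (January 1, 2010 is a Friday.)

2010-01-04

January 2010 begins on a Friday, so the first Monday is January 4 (3 days later).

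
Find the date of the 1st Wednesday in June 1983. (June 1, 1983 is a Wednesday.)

June 1, 1983

June 1983 begins on a Wednesday, so the first Wednesday is June 1.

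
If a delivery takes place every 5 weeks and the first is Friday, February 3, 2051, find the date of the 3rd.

April 14, 2051

The 3rd occurrence is 2 intervals after the first: 2 × 35 = 70 days after February 3, 2051.
February has 28 days — 25 days to the end of February leaves 45.
March has 31 days (14 left).
14 days into April → April 14, 2051.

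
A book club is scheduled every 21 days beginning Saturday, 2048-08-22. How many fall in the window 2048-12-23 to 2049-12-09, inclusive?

Occurrences land 21·i days after 2048-08-22 for i = 0, 1, 2, …
2048-12-23 is 123 days after the start; 123 ÷ 21 = 5 remainder 18; since the remainder is 18, round up to i = 6. First occurrence in the window: #7 on 2048-12-26 (6×21 = 126 days in).
2049-12-09 is 474 days after the start; 474 ÷ 21 = 22 remainder 12. Last occurrence in the window: #23 on 2049-11-27.
Occurrences #7 through #23: 17 in total.

17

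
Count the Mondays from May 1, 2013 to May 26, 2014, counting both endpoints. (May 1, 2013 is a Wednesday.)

May 1, 2013 is a Wednesday; the first Monday on or after it is May 6, 2013 (5 days later).
From May 6, 2013 to May 26, 2014: 239 + 146 = 385 days (rest of 2013, to May 26, 2014 in 2014).
385 ÷ 7 = 55 full weeks with remainder 0, so 55 more Mondays after the first → 56.

56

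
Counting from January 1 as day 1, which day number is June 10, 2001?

Days in months before June: 31 + 28 + 31 + 30 + 31 = 151.
Plus 10 days into June → day 161.

161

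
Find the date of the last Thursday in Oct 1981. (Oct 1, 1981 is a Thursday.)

Oct 1981 begins on a Thursday, so the first Thursday is Oct 1.
Oct 1981 has 31 days. Adding weeks: 1, 8, 15, 22, 29 — the last one ≤ 31 is the 29th.

Oct 29, 1981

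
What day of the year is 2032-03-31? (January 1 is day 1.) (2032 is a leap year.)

91

Days in months before March: 31 + 29 = 60.
Plus 31 days into March → day 91.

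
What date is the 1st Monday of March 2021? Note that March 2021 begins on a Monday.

1 March 2021

March 2021 begins on a Monday, so the first Monday is March 1.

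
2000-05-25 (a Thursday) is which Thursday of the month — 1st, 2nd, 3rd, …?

Day 25 falls in week ⌈25/7⌉ of the month.
Days 1–7 hold the 1st Thursday, 8–14 the 2nd, 15–21 the 3rd, 22–28 the 4th, 29–31 the 5th.
25 is in the range for the 4th.

4th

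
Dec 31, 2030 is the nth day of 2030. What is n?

Days in months before Dec: 31 + 28 + 31 + 30 + 31 + 30 + 31 + 31 + 30 + 31 + 30 = 334.
Plus 31 days into Dec → day 365.

365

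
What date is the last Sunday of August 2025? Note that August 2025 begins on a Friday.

August 2025 begins on a Friday, so the first Sunday is August 3 (2 days later).
August 2025 has 31 days. Adding weeks: 3, 10, 17, 24, 31 — the last one ≤ 31 is the 31st.

31 August 2025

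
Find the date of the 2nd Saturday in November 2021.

2021-11-13

November 2021 begins on a Monday, so the first Saturday is November 6 (5 days later).
The 2nd Saturday is 1 weeks later: 6 + 7 = 13.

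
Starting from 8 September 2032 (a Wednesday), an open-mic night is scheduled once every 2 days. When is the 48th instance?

11 December 2032

The 48th occurrence is 47 intervals after the first: 47 × 2 = 94 days after 8 September 2032.
September has 30 days — 22 days to the end of September leaves 72.
October has 31 days (41 left).
November has 30 days (11 left).
11 days into December → 11 December 2032.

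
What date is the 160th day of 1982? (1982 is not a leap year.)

Jun 9, 1982

Jan has 31 days (160 − 31 = 129 remain).
Feb has 28 days (129 − 28 = 101 remain).
Mar has 31 days (101 − 31 = 70 remain).
Apr has 30 days (70 − 30 = 40 remain).
May has 31 days (40 − 31 = 9 remain).
9 into Jun → Jun 9.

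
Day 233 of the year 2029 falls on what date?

Aug 21, 2029

Jan has 31 days (233 − 31 = 202 remain).
Feb has 28 days (202 − 28 = 174 remain).
Mar has 31 days (174 − 31 = 143 remain).
Apr has 30 days (143 − 30 = 113 remain).
May has 31 days (113 − 31 = 82 remain).
Jun has 30 days (82 − 30 = 52 remain).
Jul has 31 days (52 − 31 = 21 remain).
21 into Aug → Aug 21.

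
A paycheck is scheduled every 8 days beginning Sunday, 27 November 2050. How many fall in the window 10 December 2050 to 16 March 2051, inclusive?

12

Occurrences land 8·i days after 27 November 2050 for i = 0, 1, 2, …
10 December 2050 is 13 days after the start; 13 ÷ 8 = 1 remainder 5; since the remainder is 5, round up to i = 2. First occurrence in the window: #3 on 13 December 2050 (2×8 = 16 days in).
16 March 2051 is 109 days after the start; 109 ÷ 8 = 13 remainder 5. Last occurrence in the window: #14 on 11 March 2051.
Occurrences #3 through #14: 12 in total.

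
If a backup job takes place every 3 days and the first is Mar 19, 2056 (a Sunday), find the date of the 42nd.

Jul 20, 2056

The 42nd occurrence is 41 intervals after the first: 41 × 3 = 123 days after Mar 19, 2056.
Mar has 31 days — 12 days to the end of Mar leaves 111.
Apr has 30 days (81 left).
May has 31 days (50 left).
Jun has 30 days (20 left).
20 days into Jul → Jul 20, 2056.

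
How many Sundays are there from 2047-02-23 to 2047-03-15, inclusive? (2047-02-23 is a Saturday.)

2047-02-23 is a Saturday; the first Sunday on or after it is 2047-02-24 (1 day later).
From 2047-02-24 to 2047-03-15: 4 + 15 = 19 days (rest of February, March).
19 ÷ 7 = 2 full weeks with remainder 5, so 2 more Sundays after the first → 3.

3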